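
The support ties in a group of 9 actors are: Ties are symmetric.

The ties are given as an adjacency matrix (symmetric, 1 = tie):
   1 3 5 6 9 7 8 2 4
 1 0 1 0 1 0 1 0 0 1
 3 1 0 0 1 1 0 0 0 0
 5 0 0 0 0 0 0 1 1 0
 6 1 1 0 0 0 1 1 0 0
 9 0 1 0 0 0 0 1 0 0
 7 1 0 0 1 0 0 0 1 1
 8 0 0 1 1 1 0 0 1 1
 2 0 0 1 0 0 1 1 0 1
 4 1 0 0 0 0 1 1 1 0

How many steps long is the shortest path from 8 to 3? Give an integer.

2

One shortest route is 8 – 6 – 3, which uses 2 edges, and 8 and 3 are not directly tied, so nothing shorter exists. So d(8,3) = 2.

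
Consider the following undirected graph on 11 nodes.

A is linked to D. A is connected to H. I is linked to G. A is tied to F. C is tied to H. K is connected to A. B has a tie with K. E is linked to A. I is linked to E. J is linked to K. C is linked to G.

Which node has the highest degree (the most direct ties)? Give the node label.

Degrees — A:5, B:1, C:2, D:1, E:2, F:1, G:2, H:2, I:2, J:1, K:3.
The maximum is 5, attained only by A.

A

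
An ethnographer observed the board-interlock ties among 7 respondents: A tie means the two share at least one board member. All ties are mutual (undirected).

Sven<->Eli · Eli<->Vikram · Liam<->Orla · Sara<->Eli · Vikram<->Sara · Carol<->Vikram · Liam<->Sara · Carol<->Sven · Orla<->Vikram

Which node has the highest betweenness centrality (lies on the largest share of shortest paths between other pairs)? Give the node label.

Unnormalized betweenness of each node: Carol:1, Eli:3, Liam:1/2, Orla:1, Sara:3, Sven:1/2, Vikram:6.
Vikram has the largest value, 6, making it the main broker — the node through which the most shortest paths run.

Vikram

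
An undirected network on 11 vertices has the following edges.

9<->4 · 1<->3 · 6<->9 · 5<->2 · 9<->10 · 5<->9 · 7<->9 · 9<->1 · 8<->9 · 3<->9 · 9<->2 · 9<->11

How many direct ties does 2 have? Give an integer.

2

2 is directly tied to 5 and 9. That is 2 neighbors, so the degree of 2 is 2.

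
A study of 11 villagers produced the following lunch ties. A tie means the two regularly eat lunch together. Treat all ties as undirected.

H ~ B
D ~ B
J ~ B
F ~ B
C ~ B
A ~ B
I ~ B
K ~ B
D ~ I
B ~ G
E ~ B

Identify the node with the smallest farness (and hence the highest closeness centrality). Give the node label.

B

Farness (sum of distances to all others) for each node — A:19, B:10, C:19, D:18, E:19, F:19, G:19, H:19, I:18, J:19, K:19.
The smallest farness is 10, for B, so B has the highest closeness.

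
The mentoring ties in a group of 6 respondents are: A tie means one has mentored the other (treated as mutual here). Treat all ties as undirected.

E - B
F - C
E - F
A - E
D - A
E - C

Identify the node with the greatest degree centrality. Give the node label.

Degrees — A:2, B:1, C:2, D:1, E:4, F:2.
The maximum is 4, attained only by E.

E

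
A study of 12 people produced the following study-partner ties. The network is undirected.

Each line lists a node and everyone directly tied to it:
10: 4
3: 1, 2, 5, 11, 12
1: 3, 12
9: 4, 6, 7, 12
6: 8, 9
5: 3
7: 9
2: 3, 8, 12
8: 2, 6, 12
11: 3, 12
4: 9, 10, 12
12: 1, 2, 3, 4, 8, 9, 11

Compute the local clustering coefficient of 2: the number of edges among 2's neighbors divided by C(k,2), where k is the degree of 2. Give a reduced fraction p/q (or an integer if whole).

2/3

2's neighbors: 3, 8, and 12 (k = 3).
Possible neighbor pairs: C(3,2) = 3. Edges among them: 3–12, 8–12 → e = 2.
Clustering(2) = 2/3.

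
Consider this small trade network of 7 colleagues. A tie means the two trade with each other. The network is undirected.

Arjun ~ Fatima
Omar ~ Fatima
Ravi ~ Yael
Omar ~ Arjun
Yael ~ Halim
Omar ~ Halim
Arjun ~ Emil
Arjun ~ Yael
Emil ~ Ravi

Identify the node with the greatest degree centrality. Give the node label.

Degrees — Arjun:4, Emil:2, Fatima:2, Halim:2, Omar:3, Ravi:2, Yael:3.
The maximum is 4, attained only by Arjun.

Arjun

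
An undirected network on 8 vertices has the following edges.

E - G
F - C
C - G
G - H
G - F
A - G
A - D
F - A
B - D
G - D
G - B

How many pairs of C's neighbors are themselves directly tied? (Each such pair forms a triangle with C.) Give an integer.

C's neighbors: F and G.
Neighbor pairs that are themselves tied: C–F–G. Each forms one triangle with C, for 1 in total.

1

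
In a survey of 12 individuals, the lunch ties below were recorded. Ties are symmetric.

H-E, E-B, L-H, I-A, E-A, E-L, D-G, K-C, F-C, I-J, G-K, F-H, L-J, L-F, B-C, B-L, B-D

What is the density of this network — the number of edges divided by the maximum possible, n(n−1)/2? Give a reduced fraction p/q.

17/66

There are 17 edges and 12 nodes, so the maximum possible is C(12,2) = 66.
Density = 17/66.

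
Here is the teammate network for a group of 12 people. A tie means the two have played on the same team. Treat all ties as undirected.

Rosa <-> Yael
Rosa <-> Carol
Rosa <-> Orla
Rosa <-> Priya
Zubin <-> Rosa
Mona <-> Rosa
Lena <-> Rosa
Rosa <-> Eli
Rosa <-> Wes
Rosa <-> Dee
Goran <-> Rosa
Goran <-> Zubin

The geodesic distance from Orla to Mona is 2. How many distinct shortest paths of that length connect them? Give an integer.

1

The shortest distance is 2, and the only length-2 path is Orla–Rosa–Mona. So there is exactly 1 shortest path.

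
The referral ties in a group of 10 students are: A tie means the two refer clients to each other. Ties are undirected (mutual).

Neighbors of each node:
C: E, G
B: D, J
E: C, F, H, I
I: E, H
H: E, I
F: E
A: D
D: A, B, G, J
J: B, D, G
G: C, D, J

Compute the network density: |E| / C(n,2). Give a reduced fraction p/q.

4/15

There are 12 edges and 10 nodes, so the maximum possible is C(10,2) = 45.
Density = 12/45 = 4/15.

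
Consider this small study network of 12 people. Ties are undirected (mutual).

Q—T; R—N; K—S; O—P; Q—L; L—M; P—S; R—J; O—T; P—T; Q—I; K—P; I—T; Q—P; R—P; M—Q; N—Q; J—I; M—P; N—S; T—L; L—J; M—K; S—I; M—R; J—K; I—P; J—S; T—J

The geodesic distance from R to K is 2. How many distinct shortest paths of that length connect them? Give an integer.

The shortest distance is 2. The length-2 paths are: R–P–K; R–M–K; R–J–K.
That gives 3 distinct shortest paths.

3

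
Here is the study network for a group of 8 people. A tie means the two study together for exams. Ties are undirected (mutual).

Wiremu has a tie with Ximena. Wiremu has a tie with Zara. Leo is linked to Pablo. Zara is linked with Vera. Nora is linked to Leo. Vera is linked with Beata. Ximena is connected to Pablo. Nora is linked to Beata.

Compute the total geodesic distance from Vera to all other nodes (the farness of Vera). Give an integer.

Distances from Vera: Beata:1, Leo:3, Nora:2, Pablo:4, Wiremu:2, Ximena:3, Zara:1.
Sum = 1 + 3 + 2 + 4 + 2 + 3 + 1 = 16.

16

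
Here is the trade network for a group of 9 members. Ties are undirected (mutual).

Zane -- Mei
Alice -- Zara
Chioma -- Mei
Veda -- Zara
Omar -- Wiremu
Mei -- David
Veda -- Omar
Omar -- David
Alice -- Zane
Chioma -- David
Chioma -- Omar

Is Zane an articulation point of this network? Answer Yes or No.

No

Even without Zane, every remaining node can still reach every other (the residual graph is connected), so Zane is not a cut vertex.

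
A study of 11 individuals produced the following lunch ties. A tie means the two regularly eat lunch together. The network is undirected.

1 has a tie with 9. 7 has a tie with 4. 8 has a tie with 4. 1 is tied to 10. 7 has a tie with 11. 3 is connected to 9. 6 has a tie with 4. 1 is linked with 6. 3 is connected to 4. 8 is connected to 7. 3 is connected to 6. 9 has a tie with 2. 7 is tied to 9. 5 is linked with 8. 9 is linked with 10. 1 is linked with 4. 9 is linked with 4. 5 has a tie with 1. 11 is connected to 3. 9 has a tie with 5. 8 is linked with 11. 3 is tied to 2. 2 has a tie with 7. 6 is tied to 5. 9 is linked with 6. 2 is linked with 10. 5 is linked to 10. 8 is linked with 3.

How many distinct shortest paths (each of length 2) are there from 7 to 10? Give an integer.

The shortest distance is 2. The length-2 paths are: 7–2–10; 7–9–10.
That gives 2 distinct shortest paths.

2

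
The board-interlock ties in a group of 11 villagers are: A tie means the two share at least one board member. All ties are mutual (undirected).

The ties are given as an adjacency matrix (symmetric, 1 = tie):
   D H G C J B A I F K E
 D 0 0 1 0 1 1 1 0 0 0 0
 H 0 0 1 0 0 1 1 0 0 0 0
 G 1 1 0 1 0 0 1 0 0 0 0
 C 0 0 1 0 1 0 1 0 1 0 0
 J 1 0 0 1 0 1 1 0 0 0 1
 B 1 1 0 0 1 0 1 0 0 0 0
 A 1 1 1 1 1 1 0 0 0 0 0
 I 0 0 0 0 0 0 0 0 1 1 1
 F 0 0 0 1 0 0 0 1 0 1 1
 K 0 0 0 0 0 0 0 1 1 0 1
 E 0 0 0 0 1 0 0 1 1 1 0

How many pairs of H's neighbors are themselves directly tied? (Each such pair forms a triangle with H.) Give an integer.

H's neighbors: A, B, and G.
Neighbor pairs that are themselves tied: H–A–B; H–A–G. Each forms one triangle with H, for 2 in total.

2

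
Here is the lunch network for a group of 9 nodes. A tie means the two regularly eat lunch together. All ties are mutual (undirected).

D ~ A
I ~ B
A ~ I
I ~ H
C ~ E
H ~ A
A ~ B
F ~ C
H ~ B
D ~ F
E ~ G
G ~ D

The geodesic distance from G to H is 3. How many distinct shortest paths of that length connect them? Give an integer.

1

The shortest distance is 3, and the only length-3 path is G–D–A–H. So there is exactly 1 shortest path.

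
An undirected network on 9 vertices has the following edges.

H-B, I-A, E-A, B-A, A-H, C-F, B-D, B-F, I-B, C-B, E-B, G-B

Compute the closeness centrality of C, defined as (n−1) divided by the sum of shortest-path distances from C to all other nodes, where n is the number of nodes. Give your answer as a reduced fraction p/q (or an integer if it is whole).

Distances from C: A:2, B:1, D:2, E:2, F:1, G:2, H:2, I:2. Sum = 14.
n = 9, so closeness = 8/14 = 4/7.

4/7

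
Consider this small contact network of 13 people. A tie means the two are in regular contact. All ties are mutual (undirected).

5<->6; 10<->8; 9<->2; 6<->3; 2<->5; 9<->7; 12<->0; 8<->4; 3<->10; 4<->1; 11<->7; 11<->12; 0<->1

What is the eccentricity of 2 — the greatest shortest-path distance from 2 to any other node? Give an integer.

Distances from 2: 0:5, 1:6, 3:3, 4:6, 5:1, 6:2, 7:2, 8:5, 9:1, 10:4, 11:3, 12:4.
The largest is 6 (to 4 and 1), so the eccentricity of 2 is 6.

6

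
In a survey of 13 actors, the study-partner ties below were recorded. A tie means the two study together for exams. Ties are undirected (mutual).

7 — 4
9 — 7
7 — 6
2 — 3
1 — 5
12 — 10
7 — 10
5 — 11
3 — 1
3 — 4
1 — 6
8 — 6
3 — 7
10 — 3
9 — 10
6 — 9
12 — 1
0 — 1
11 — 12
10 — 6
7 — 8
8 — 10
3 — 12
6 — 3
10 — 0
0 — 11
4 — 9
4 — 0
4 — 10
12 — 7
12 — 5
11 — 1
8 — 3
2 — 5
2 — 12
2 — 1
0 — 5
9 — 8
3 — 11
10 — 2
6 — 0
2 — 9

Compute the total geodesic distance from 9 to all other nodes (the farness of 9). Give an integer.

Distances from 9: 0:2, 1:2, 2:1, 3:2, 4:1, 5:2, 6:1, 7:1, 8:1, 10:1, 11:3, 12:2.
Sum = 2 + 2 + 1 + 2 + 1 + 2 + 1 + 1 + 1 + 1 + 3 + 2 = 19.

19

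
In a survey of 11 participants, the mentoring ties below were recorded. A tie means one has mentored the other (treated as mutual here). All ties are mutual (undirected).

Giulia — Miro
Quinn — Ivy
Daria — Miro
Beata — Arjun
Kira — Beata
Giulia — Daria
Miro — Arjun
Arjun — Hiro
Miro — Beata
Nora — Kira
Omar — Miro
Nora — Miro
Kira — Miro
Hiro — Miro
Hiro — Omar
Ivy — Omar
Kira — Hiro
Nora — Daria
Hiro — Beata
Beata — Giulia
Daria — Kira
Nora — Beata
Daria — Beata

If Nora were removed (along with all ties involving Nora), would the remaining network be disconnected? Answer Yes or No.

Even without Nora, every remaining node can still reach every other (the residual graph is connected), so Nora is not a cut vertex.

No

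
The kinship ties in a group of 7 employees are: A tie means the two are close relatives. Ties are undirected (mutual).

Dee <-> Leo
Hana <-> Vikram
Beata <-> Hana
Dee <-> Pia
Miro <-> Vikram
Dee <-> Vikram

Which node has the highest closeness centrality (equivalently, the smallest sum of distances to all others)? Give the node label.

Farness (sum of distances to all others) for each node — Beata:17, Dee:10, Hana:12, Leo:15, Miro:14, Pia:15, Vikram:9.
The smallest farness is 9, for Vikram, so Vikram has the highest closeness.

Vikram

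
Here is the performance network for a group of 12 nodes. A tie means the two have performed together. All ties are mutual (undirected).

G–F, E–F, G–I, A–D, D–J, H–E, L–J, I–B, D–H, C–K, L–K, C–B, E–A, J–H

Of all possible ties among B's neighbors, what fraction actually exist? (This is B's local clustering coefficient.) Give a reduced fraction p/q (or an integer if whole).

B's neighbors: C and I (k = 2).
Possible neighbor pairs: C(2,2) = 1. Edges among them: none → e = 0.
Clustering(B) = 0/1.

0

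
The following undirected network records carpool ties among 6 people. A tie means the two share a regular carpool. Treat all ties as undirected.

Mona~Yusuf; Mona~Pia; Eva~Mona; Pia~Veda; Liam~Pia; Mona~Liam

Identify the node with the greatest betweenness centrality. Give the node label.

Unnormalized betweenness of each node: Eva:0, Liam:0, Mona:7, Pia:4, Veda:0, Yusuf:0.
Mona has the largest value, 7, making it the main broker — the node through which the most shortest paths run.

Mona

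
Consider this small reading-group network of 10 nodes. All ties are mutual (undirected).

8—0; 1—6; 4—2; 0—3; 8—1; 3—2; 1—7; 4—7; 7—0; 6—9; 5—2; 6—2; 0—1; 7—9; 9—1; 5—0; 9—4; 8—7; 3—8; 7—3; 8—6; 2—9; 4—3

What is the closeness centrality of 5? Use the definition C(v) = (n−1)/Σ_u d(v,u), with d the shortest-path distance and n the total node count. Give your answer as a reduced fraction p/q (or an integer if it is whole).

9/16

Distances from 5: 0:1, 1:2, 2:1, 3:2, 4:2, 6:2, 7:2, 8:2, 9:2. Sum = 16.
n = 10, so closeness = 9/16.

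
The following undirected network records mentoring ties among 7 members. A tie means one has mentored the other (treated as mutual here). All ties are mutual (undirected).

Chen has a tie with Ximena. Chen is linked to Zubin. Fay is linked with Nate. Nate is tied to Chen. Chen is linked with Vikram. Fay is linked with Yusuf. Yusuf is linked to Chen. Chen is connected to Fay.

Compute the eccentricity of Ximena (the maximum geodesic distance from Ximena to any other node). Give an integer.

Distances from Ximena: Chen:1, Fay:2, Nate:2, Vikram:2, Yusuf:2, Zubin:2.
The largest is 2 (to Nate, Fay, Vikram, Zubin, and Yusuf), so the eccentricity of Ximena is 2.

2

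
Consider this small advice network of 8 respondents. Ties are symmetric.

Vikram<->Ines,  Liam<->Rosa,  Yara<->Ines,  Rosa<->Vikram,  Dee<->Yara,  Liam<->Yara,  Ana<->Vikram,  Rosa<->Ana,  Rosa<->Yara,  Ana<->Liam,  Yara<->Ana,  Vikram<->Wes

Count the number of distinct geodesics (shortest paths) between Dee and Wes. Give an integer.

The shortest distance is 4. The length-4 paths are: Dee–Yara–Ana–Vikram–Wes; Dee–Yara–Rosa–Vikram–Wes; Dee–Yara–Ines–Vikram–Wes.
That gives 3 distinct shortest paths.

3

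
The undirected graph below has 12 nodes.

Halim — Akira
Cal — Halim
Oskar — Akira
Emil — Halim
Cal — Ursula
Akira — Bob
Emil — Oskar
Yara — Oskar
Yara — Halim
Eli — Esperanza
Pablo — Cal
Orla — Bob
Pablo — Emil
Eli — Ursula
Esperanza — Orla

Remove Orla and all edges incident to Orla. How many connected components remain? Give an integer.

1

Orla's neighbors (Bob and Esperanza) remain reachable from one another through other ties, so the rest of the network stays in one piece.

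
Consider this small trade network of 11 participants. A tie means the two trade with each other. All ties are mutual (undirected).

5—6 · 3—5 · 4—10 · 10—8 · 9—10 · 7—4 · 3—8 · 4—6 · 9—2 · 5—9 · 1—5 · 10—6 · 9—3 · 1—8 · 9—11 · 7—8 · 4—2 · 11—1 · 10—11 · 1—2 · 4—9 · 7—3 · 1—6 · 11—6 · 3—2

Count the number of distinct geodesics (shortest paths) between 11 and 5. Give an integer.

The shortest distance is 2. The length-2 paths are: 11–9–5; 11–1–5; 11–6–5.
That gives 3 distinct shortest paths.

3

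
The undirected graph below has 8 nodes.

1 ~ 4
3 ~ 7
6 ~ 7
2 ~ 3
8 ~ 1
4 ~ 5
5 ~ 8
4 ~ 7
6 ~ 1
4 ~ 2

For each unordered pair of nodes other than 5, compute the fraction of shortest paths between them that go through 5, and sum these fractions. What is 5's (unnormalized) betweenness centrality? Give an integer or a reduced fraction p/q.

Pairs whose geodesics pass through 5 — 4–8: 1/2; 2–8: 1/2; 3–8: 2/5; 7–8: 1/3.
All other pairs contribute 0.
Summing the contributions gives betweenness(5) = 26/15.

26/15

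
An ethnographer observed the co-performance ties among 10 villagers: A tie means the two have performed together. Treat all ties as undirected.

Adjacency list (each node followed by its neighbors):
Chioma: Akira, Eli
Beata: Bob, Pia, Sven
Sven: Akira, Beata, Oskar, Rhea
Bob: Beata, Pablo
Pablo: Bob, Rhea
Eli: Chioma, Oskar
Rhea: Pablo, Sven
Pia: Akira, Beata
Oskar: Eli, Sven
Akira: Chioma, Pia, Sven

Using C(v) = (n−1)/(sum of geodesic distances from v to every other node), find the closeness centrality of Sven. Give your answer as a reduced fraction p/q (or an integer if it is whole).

9/14

Distances from Sven: Akira:1, Beata:1, Bob:2, Chioma:2, Eli:2, Oskar:1, Pablo:2, Pia:2, Rhea:1. Sum = 14.
n = 10, so closeness = 9/14.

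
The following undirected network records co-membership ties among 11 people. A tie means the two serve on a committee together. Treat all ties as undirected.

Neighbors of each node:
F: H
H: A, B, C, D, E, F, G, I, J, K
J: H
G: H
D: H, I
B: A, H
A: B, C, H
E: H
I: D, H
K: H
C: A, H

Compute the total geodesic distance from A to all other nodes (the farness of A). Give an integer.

17

Distances from A: B:1, C:1, D:2, E:2, F:2, G:2, H:1, I:2, J:2, K:2.
Sum = 1 + 1 + 2 + 2 + 2 + 2 + 1 + 2 + 2 + 2 = 17.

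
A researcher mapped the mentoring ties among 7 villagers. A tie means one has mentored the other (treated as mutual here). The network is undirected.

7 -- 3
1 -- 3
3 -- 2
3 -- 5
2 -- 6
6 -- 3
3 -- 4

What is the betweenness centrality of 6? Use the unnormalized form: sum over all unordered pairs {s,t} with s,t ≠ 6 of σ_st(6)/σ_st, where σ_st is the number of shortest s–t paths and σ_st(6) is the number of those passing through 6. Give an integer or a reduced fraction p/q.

No shortest path between any pair of other nodes passes through 6.
Summing the contributions gives betweenness(6) = 0.

0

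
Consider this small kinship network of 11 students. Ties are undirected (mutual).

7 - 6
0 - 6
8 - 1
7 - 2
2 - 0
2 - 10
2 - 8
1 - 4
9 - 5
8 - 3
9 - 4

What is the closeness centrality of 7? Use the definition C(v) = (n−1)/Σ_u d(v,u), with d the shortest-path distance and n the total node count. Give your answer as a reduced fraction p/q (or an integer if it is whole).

Distances from 7: 0:2, 1:3, 2:1, 3:3, 4:4, 5:6, 6:1, 8:2, 9:5, 10:2. Sum = 29.
n = 11, so closeness = 10/29.

10/29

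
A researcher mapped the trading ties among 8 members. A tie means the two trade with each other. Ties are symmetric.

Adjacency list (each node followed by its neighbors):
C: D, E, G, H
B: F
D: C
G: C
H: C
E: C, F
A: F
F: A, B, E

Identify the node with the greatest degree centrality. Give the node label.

C

Degrees — A:1, B:1, C:4, D:1, E:2, F:3, G:1, H:1.
The maximum is 4, attained only by C.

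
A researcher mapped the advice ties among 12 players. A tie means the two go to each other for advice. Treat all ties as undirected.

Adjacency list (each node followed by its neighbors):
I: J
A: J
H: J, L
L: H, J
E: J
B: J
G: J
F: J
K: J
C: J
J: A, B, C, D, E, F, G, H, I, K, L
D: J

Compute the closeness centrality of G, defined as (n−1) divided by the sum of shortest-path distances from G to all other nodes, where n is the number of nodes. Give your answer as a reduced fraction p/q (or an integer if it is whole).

11/21

Distances from G: A:2, B:2, C:2, D:2, E:2, F:2, H:2, I:2, J:1, K:2, L:2. Sum = 21.
n = 12, so closeness = 11/21.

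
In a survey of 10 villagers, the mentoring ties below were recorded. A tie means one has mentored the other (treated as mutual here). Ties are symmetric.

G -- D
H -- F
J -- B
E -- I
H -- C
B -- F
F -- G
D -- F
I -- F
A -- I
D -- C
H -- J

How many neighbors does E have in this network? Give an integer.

1

E is directly tied to I. That is 1 neighbor, so the degree of E is 1.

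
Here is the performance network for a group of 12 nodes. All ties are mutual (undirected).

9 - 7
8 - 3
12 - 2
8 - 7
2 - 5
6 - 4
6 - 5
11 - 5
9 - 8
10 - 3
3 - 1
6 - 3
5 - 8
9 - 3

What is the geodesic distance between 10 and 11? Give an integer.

One shortest route is 10 – 3 – 6 – 5 – 11, which uses 4 edges, and at distance 3 from 10 we only reach {4, 5, 7}, which does not include 11. So d(10,11) = 4.

4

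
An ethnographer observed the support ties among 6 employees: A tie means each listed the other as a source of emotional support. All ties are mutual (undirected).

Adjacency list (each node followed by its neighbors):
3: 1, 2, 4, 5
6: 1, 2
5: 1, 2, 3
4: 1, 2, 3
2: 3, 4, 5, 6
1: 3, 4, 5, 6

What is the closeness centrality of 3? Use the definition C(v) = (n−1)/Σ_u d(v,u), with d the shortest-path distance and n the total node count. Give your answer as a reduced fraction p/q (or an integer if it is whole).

5/6

Distances from 3: 1:1, 2:1, 4:1, 5:1, 6:2. Sum = 6.
n = 6, so closeness = 5/6.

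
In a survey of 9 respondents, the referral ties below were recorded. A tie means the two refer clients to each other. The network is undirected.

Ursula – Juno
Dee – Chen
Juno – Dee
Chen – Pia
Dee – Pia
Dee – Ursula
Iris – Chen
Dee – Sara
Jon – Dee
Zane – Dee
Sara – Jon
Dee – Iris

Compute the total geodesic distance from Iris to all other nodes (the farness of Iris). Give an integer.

14

Distances from Iris: Chen:1, Dee:1, Jon:2, Juno:2, Pia:2, Sara:2, Ursula:2, Zane:2.
Sum = 1 + 1 + 2 + 2 + 2 + 2 + 2 + 2 = 14.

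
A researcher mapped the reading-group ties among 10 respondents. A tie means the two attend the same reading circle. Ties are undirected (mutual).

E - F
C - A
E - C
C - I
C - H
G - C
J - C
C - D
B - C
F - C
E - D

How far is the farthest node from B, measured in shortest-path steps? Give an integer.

Distances from B: A:2, C:1, D:2, E:2, F:2, G:2, H:2, I:2, J:2.
The largest is 2 (to J, G, F, A, E, H, D, and I), so the eccentricity of B is 2.

2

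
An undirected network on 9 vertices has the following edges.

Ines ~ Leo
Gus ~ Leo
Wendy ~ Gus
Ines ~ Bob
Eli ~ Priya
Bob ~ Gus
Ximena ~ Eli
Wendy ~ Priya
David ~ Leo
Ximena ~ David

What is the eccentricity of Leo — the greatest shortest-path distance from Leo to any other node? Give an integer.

3

Distances from Leo: Bob:2, David:1, Eli:3, Gus:1, Ines:1, Priya:3, Wendy:2, Ximena:2.
The largest is 3 (to Priya and Eli), so the eccentricity of Leo is 3.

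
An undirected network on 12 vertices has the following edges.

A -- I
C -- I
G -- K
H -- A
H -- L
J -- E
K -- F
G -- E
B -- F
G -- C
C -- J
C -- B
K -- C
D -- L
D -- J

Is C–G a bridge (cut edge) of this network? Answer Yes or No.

Even without that edge, C still reaches G via C – K – G, so the network stays connected. Not a bridge.

No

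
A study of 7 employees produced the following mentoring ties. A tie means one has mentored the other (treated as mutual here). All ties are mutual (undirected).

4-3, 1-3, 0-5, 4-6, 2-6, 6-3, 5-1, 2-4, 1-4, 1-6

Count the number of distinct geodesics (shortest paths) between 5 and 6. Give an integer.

The shortest distance is 2, and the only length-2 path is 5–1–6. So there is exactly 1 shortest path.

1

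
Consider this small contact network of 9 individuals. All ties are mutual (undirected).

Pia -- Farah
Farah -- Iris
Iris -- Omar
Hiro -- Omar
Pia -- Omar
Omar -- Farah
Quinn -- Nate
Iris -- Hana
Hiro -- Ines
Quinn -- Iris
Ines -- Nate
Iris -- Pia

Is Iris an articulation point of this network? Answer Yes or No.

Yes

Removing Iris leaves {Farah, Hiro, Ines, Nate, Omar, Pia, and Quinn} with no path to {Hana}, so the network splits into 2 components. Iris is a cut vertex.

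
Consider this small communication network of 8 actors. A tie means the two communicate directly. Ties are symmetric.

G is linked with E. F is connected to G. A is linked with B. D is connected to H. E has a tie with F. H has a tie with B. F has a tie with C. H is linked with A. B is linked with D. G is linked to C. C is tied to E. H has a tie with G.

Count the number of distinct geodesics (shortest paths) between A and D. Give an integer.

The shortest distance is 2. The length-2 paths are: A–H–D; A–B–D.
That gives 2 distinct shortest paths.

2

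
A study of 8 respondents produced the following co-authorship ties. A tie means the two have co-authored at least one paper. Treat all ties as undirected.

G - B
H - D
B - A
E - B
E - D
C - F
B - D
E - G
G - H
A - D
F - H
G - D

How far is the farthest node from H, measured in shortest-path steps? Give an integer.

Distances from H: A:2, B:2, C:2, D:1, E:2, F:1, G:1.
The largest is 2 (to E, B, A, and C), so the eccentricity of H is 2.

2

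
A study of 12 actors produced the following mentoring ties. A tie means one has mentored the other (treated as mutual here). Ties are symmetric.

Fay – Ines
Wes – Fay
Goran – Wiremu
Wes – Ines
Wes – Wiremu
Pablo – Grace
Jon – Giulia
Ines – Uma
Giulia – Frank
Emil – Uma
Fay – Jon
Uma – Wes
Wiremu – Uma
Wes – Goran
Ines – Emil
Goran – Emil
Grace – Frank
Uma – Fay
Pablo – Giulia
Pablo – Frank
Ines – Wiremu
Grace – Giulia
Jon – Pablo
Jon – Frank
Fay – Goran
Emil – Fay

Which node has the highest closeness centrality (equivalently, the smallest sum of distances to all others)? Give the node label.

Fay

Farness (sum of distances to all others) for each node — Emil:23, Fay:17, Frank:25, Giulia:25, Goran:23, Grace:33, Ines:22, Jon:19, Pablo:25, Uma:22, Wes:22, Wiremu:28.
The smallest farness is 17, for Fay, so Fay has the highest closeness.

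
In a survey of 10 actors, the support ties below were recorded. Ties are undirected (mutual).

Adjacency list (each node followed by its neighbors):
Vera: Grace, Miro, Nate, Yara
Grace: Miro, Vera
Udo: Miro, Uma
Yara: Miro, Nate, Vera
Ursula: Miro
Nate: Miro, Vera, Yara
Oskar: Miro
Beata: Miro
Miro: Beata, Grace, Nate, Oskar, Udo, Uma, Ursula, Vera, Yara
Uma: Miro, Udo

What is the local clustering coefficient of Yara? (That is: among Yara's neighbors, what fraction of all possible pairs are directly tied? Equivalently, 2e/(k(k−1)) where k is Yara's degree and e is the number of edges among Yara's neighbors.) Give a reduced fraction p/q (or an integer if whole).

1

Yara's neighbors: Miro, Nate, and Vera (k = 3).
Possible neighbor pairs: C(3,2) = 3. Edges among them: Miro–Nate, Miro–Vera, Nate–Vera → e = 3.
Clustering(Yara) = 3/3 = 1.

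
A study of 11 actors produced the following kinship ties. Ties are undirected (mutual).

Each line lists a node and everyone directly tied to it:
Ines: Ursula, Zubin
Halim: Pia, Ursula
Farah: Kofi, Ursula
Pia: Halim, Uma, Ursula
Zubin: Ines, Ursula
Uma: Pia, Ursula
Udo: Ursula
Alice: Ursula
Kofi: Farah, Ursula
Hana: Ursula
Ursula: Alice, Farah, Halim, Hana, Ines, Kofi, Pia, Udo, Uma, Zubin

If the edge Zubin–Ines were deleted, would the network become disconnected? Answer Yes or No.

No

Even without that edge, Zubin still reaches Ines via Zubin – Ursula – Ines, so the network stays connected. Not a bridge.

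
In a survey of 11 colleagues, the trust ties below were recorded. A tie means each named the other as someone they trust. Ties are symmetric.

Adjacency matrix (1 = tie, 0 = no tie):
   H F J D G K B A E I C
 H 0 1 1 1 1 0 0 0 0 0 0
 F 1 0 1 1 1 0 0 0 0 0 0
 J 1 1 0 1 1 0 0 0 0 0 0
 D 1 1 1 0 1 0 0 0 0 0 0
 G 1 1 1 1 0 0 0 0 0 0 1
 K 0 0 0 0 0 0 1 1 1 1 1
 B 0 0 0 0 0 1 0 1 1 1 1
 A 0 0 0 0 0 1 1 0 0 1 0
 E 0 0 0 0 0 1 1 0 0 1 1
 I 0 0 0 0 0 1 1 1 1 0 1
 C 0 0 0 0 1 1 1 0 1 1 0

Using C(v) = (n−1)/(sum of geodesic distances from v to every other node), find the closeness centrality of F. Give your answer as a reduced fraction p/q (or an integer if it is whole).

5/11

Distances from F: A:4, B:3, C:2, D:1, E:3, G:1, H:1, I:3, J:1, K:3. Sum = 22.
n = 11, so closeness = 10/22 = 5/11.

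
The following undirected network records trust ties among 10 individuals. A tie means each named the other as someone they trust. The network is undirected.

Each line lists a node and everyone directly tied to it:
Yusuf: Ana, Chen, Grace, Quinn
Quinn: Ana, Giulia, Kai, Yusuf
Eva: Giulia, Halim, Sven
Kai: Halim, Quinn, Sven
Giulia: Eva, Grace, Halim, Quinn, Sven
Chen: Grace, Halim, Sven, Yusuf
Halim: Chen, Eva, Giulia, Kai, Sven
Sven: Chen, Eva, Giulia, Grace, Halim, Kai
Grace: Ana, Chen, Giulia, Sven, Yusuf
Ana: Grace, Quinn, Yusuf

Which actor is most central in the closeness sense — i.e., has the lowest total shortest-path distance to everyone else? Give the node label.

Sven

Farness (sum of distances to all others) for each node — Ana:17, Chen:14, Eva:17, Giulia:13, Grace:13, Halim:14, Kai:15, Quinn:14, Sven:12, Yusuf:15.
The smallest farness is 12, for Sven, so Sven has the highest closeness.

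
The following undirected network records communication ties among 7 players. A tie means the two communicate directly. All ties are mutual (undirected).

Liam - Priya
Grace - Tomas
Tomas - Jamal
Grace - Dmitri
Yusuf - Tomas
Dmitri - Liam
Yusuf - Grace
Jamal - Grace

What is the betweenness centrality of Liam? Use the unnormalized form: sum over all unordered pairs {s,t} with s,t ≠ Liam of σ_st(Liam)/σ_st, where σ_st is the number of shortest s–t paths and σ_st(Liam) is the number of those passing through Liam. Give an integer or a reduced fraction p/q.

5

Pairs whose geodesics pass through Liam — Jamal–Priya: 1; Tomas–Priya: 1; Yusuf–Priya: 1; Dmitri–Priya: 1; Grace–Priya: 1.
All other pairs contribute 0.
Summing the contributions gives betweenness(Liam) = 5.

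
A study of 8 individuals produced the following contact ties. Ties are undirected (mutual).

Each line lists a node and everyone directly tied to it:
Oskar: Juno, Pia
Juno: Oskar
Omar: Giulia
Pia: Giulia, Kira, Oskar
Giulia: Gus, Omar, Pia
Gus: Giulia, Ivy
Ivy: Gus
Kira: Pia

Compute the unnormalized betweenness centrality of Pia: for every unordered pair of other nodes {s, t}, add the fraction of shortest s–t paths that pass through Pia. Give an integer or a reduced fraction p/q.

14

Pairs whose geodesics pass through Pia — Oskar–Kira: 1; Oskar–Gus: 1; Oskar–Ivy: 1; Oskar–Omar: 1; Oskar–Giulia: 1; Kira–Gus: 1; Kira–Ivy: 1; Kira–Omar: 1; Kira–Juno: 1; Kira–Giulia: 1; Gus–Juno: 1; Ivy–Juno: 1; Omar–Juno: 1; Juno–Giulia: 1.
All other pairs contribute 0.
Summing the contributions gives betweenness(Pia) = 14.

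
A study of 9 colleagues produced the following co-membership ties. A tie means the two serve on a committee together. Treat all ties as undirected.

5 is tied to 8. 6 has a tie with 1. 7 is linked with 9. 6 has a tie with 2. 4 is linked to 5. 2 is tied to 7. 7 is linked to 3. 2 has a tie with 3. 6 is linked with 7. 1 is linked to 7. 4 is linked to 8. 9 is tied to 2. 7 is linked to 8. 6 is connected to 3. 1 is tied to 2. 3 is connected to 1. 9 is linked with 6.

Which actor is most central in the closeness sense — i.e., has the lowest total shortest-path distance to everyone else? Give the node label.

7

Farness (sum of distances to all others) for each node — 1:14, 2:13, 3:14, 4:19, 5:19, 6:13, 7:10, 8:13, 9:15.
The smallest farness is 10, for 7, so 7 has the highest closeness.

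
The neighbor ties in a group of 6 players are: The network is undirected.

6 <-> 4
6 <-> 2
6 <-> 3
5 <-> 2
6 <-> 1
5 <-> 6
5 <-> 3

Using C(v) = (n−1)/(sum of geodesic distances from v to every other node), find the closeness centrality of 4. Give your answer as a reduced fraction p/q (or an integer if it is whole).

5/9

Distances from 4: 1:2, 2:2, 3:2, 5:2, 6:1. Sum = 9.
n = 6, so closeness = 5/9.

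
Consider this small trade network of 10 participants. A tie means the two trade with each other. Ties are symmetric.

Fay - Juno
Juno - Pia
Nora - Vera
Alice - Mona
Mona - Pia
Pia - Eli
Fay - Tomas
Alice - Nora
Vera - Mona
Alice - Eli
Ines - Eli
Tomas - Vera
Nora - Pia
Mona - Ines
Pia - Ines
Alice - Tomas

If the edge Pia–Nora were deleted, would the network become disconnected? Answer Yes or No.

Even without that edge, Pia still reaches Nora via Pia – Mona – Alice – Nora, so the network stays connected. Not a bridge.

No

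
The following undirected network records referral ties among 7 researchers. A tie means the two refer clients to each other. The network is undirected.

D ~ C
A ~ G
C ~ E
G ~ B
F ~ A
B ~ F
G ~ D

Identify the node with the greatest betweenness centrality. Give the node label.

G

Unnormalized betweenness of each node: A:2, B:2, C:5, D:8, E:0, F:1/2, G:19/2.
G has the largest value, 19/2, making it the main broker — the node through which the most shortest paths run.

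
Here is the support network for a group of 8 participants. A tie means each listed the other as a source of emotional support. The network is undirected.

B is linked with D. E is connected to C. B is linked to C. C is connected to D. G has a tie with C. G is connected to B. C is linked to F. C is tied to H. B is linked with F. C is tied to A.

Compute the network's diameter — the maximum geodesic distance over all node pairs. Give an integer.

2

Eccentricity of each node (its greatest distance to any other): A:2, B:2, C:1, D:2, E:2, F:2, G:2, H:2.
The maximum eccentricity is 2, realized for instance by the pair F–G via F – C – G. So the diameter is 2.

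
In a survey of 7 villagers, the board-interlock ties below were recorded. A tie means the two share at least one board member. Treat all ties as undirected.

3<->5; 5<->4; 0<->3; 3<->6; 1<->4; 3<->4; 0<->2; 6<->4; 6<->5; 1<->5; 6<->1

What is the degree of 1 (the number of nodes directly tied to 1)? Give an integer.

1 is directly tied to 4, 5, and 6. That is 3 neighbors, so the degree of 1 is 3.

3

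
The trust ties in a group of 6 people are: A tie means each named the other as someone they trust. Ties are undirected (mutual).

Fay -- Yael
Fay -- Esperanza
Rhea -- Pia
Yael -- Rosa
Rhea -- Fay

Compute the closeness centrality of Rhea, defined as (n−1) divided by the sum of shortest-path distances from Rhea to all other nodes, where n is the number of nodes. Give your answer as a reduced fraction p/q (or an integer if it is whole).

5/9

Distances from Rhea: Esperanza:2, Fay:1, Pia:1, Rosa:3, Yael:2. Sum = 9.
n = 6, so closeness = 5/9.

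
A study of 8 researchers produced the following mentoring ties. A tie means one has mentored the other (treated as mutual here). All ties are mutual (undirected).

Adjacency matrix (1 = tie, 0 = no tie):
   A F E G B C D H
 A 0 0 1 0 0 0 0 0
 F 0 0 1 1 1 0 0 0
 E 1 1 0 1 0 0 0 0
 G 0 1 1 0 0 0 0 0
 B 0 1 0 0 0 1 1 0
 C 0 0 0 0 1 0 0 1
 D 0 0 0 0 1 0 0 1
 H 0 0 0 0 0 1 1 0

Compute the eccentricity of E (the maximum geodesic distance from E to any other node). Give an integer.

4

Distances from E: A:1, B:2, C:3, D:3, F:1, G:1, H:4.
The largest is 4 (to H), so the eccentricity of E is 4.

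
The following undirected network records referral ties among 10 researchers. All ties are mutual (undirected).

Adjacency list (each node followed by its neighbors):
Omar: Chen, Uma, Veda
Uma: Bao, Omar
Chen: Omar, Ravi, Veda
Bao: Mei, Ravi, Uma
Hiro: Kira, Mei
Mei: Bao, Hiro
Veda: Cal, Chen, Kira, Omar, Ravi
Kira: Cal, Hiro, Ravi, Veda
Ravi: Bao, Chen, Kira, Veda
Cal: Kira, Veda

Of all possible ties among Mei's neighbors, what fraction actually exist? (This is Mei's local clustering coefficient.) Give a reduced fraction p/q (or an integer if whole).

0

Mei's neighbors: Bao and Hiro (k = 2).
Possible neighbor pairs: C(2,2) = 1. Edges among them: none → e = 0.
Clustering(Mei) = 0/1.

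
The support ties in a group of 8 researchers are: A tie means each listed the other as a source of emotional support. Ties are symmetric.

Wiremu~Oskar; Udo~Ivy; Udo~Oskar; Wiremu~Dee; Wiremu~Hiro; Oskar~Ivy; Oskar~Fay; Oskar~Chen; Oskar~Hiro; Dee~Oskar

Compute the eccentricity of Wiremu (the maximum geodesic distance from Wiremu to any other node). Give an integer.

2

Distances from Wiremu: Chen:2, Dee:1, Fay:2, Hiro:1, Ivy:2, Oskar:1, Udo:2.
The largest is 2 (to Ivy, Udo, Fay, and Chen), so the eccentricity of Wiremu is 2.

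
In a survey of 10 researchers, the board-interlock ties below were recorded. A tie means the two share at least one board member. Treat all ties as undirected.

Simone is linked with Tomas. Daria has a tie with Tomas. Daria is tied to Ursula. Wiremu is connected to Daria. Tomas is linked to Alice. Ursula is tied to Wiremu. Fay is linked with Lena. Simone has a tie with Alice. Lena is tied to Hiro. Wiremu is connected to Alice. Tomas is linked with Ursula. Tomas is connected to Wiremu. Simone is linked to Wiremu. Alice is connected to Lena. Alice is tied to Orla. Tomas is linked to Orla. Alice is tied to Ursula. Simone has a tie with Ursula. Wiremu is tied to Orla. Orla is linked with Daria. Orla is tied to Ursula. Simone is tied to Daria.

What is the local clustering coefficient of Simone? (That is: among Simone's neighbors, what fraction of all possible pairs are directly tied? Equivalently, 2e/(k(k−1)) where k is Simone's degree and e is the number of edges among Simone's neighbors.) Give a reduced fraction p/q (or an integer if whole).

9/10

Simone's neighbors: Alice, Daria, Tomas, Ursula, and Wiremu (k = 5).
Possible neighbor pairs: C(5,2) = 10. Edges among them: Alice–Tomas, Alice–Ursula, Alice–Wiremu, Daria–Tomas, Daria–Ursula, Daria–Wiremu, Tomas–Ursula, Tomas–Wiremu, Ursula–Wiremu → e = 9.
Clustering(Simone) = 9/10.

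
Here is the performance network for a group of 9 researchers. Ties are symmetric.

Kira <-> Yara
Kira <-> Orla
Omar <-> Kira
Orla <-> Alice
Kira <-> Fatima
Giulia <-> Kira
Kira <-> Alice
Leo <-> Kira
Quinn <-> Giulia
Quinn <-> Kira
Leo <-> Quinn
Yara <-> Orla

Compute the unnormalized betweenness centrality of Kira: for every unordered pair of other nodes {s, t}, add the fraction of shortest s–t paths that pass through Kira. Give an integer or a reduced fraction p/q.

23

Pairs whose geodesics pass through Kira — Fatima–Giulia: 1; Fatima–Omar: 1; Fatima–Leo: 1; Fatima–Quinn: 1; Fatima–Yara: 1; Fatima–Orla: 1; Fatima–Alice: 1; Giulia–Omar: 1; Giulia–Leo: 1/2; Giulia–Yara: 1; Giulia–Orla: 1; Giulia–Alice: 1; Omar–Leo: 1; Omar–Quinn: 1 … (+10 more pairs).
All other pairs contribute 0.
Summing the contributions gives betweenness(Kira) = 23.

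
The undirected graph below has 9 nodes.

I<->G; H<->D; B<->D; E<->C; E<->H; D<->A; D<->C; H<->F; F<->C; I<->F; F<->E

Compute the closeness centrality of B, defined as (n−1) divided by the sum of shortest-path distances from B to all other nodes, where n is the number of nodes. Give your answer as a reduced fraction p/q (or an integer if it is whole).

Distances from B: A:2, C:2, D:1, E:3, F:3, G:5, H:2, I:4. Sum = 22.
n = 9, so closeness = 8/22 = 4/11.

4/11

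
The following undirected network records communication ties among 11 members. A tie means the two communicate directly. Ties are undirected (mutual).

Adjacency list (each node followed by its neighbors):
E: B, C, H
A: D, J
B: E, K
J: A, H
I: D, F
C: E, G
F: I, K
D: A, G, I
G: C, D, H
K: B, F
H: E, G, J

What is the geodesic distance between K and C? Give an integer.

One shortest route is K – B – E – C, which uses 3 edges, and at distance 2 from K we only reach {E, I}, which does not include C. So d(K,C) = 3.

3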